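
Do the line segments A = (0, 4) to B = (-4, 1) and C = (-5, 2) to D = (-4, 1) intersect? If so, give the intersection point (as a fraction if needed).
Yes; intersection at (-4, 1) (t = 1 on AB, s = 1 on CD)

Parametrize AB as A + t(B − A) = (0 + -4 t, 4 + -3 t) and CD as C + s(D − C) = (-5 + 1 s, 2 + -1 s). Solve the linear system for (t, s). Determinant = -7 ≠ 0, so a unique intersection of the containing lines exists. Solution: t = 1, s = 1 — both in [0, 1], so the segments cross. Intersection point: (-4, 1).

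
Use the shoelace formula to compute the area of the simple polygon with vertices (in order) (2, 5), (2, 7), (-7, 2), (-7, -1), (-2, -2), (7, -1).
Area = 143/2

Shoelace formula: Area = (1/2) |Σ_i (x_i · y_{i+1} − x_{i+1} · y_i)| (indices mod n). Compute each cross term:
  (2)(7) − (2)(5) = 4
  (2)(2) − (-7)(7) = 53
  (-7)(-1) − (-7)(2) = 21
  (-7)(-2) − (-2)(-1) = 12
  (-2)(-1) − (7)(-2) = 16
  (7)(5) − (2)(-1) = 37
Sum = 143, so (signed) Area = 143/2 = 143/2, |Area| = 143/2.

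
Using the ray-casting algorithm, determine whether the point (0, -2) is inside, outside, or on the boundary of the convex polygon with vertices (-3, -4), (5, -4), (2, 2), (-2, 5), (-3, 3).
The point (0, -2) lies strictly inside the polygon

Cast a horizontal ray to the right from the query point and count how many polygon edges it crosses (each edge strictly once or zero times, handled with the usual half-open convention). 
Parity of crossings → odd ⇒ inside.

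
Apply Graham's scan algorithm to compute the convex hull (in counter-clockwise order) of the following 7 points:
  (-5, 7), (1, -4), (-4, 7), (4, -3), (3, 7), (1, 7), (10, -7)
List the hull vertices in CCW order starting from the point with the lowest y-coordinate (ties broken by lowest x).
Hull (CCW) = [(10, -7), (3, 7), (-5, 7), (1, -4)]

Graham scan procedure:
  1. Find the pivot p₀ = point with lowest y (tie → lowest x): (10, -7).
  2. Sort the remaining points by polar angle around p₀.
  3. Walk through sorted points, maintaining a stack; pop the top while the last three entries make a non-left turn (cross product ≤ 0).
  4. Final stack is the convex hull in CCW order: (10, -7), (3, 7), (-5, 7), (1, -4).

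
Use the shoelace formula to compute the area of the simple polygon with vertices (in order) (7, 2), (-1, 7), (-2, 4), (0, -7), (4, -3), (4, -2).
Area = 129/2

Shoelace formula: Area = (1/2) |Σ_i (x_i · y_{i+1} − x_{i+1} · y_i)| (indices mod n). Compute each cross term:
  (7)(7) − (-1)(2) = 51
  (-1)(4) − (-2)(7) = 10
  (-2)(-7) − (0)(4) = 14
  (0)(-3) − (4)(-7) = 28
  (4)(-2) − (4)(-3) = 4
  (4)(2) − (7)(-2) = 22
Sum = 129, so (signed) Area = 129/2 = 129/2, |Area| = 129/2.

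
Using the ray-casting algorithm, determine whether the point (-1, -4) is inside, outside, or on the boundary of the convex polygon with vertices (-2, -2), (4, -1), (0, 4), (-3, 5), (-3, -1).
The point (-1, -4) lies strictly outside the polygon

Cast a horizontal ray to the right from the query point and count how many polygon edges it crosses (each edge strictly once or zero times, handled with the usual half-open convention). 
Parity of crossings → even ⇒ outside.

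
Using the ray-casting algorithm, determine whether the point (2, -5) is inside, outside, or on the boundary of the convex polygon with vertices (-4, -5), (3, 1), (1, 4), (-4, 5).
The point (2, -5) lies strictly outside the polygon

Cast a horizontal ray to the right from the query point and count how many polygon edges it crosses (each edge strictly once or zero times, handled with the usual half-open convention). 
Parity of crossings → even ⇒ outside.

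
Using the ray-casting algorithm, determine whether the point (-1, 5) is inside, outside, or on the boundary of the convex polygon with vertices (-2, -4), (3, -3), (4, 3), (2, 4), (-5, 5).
The point (-1, 5) lies strictly outside the polygon

Cast a horizontal ray to the right from the query point and count how many polygon edges it crosses (each edge strictly once or zero times, handled with the usual half-open convention). 
Parity of crossings → even ⇒ outside.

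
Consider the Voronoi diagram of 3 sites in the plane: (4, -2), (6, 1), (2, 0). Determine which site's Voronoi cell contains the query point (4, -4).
Nearest site = (4, -2)

The Voronoi cell of site s contains exactly those query points closer to s than to any other site. Compute squared distances from q = (4, -4) to each site:
  (4 − 4)² + (-2 − -4)² = 4
  (2 − 4)² + (0 − -4)² = 20
  (6 − 4)² + (1 − -4)² = 29
Minimum is attained by (4, -2), so q lies in its Voronoi cell.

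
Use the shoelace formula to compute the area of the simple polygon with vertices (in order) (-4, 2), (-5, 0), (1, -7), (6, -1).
Area = 47

Shoelace formula: Area = (1/2) |Σ_i (x_i · y_{i+1} − x_{i+1} · y_i)| (indices mod n). Compute each cross term:
  (-4)(0) − (-5)(2) = 10
  (-5)(-7) − (1)(0) = 35
  (1)(-1) − (6)(-7) = 41
  (6)(2) − (-4)(-1) = 8
Sum = 94, so (signed) Area = 94/2 = 47, |Area| = 47.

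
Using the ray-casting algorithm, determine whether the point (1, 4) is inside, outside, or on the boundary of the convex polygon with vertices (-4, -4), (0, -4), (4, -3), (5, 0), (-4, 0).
The point (1, 4) lies strictly outside the polygon

Cast a horizontal ray to the right from the query point and count how many polygon edges it crosses (each edge strictly once or zero times, handled with the usual half-open convention). 
Parity of crossings → even ⇒ outside.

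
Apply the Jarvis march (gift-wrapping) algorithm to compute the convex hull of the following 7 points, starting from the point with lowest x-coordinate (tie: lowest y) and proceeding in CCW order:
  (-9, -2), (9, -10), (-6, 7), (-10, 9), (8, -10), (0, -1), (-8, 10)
Hull (CCW) = [(-10, 9), (-9, -2), (8, -10), (9, -10), (-8, 10)]

Jarvis march: at each step, from the current hull vertex p, select the next vertex q as the point such that every other point lies strictly to the left of (or on) the directed line p → q. (Equivalently: for every other point r, the cross product (q − p) × (r − p) ≥ 0.)
Starting point (lowest x, tie lowest y): (-10, 9). Wrap until returning to start. Resulting hull: (-10, 9), (-9, -2), (8, -10), (9, -10), (-8, 10).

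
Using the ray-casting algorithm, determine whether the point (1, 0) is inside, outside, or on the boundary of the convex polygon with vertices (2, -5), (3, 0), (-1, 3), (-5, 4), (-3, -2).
The point (1, 0) lies strictly inside the polygon

Cast a horizontal ray to the right from the query point and count how many polygon edges it crosses (each edge strictly once or zero times, handled with the usual half-open convention). 
Parity of crossings → odd ⇒ inside.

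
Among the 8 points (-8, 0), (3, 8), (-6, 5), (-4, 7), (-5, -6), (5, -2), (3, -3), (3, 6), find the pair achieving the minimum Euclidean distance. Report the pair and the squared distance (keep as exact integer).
Pair = ((3, 8), (3, 6)); squared distance = 4

Compute all C(8, 2) = 28 pairwise squared distances (x_i − x_j)² + (y_i − y_j)². The minimum is 4, attained by the pair ((3, 8), (3, 6)).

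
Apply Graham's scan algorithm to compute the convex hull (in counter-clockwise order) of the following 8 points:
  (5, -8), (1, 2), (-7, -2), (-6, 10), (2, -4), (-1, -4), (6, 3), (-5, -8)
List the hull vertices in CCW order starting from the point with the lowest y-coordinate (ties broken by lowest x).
Hull (CCW) = [(-5, -8), (5, -8), (6, 3), (-6, 10), (-7, -2)]

Graham scan procedure:
  1. Find the pivot p₀ = point with lowest y (tie → lowest x): (-5, -8).
  2. Sort the remaining points by polar angle around p₀.
  3. Walk through sorted points, maintaining a stack; pop the top while the last three entries make a non-left turn (cross product ≤ 0).
  4. Final stack is the convex hull in CCW order: (-5, -8), (5, -8), (6, 3), (-6, 10), (-7, -2).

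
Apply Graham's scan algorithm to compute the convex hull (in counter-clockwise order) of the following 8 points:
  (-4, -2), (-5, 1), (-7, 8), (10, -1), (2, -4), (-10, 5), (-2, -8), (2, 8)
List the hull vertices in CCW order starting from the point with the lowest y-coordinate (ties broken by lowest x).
Hull (CCW) = [(-2, -8), (10, -1), (2, 8), (-7, 8), (-10, 5)]

Graham scan procedure:
  1. Find the pivot p₀ = point with lowest y (tie → lowest x): (-2, -8).
  2. Sort the remaining points by polar angle around p₀.
  3. Walk through sorted points, maintaining a stack; pop the top while the last three entries make a non-left turn (cross product ≤ 0).
  4. Final stack is the convex hull in CCW order: (-2, -8), (10, -1), (2, 8), (-7, 8), (-10, 5).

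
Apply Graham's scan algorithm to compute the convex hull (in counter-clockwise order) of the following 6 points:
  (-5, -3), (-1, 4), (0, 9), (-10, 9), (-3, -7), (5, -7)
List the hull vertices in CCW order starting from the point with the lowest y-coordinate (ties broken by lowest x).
Hull (CCW) = [(-3, -7), (5, -7), (0, 9), (-10, 9), (-5, -3)]

Graham scan procedure:
  1. Find the pivot p₀ = point with lowest y (tie → lowest x): (-3, -7).
  2. Sort the remaining points by polar angle around p₀.
  3. Walk through sorted points, maintaining a stack; pop the top while the last three entries make a non-left turn (cross product ≤ 0).
  4. Final stack is the convex hull in CCW order: (-3, -7), (5, -7), (0, 9), (-10, 9), (-5, -3).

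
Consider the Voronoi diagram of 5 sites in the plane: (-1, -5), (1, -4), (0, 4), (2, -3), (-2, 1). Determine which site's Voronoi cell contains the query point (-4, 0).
Nearest site = (-2, 1)

The Voronoi cell of site s contains exactly those query points closer to s than to any other site. Compute squared distances from q = (-4, 0) to each site:
  (-2 − -4)² + (1 − 0)² = 5
  (0 − -4)² + (4 − 0)² = 32
  (-1 − -4)² + (-5 − 0)² = 34
  (1 − -4)² + (-4 − 0)² = 41
  (2 − -4)² + (-3 − 0)² = 45
Minimum is attained by (-2, 1), so q lies in its Voronoi cell.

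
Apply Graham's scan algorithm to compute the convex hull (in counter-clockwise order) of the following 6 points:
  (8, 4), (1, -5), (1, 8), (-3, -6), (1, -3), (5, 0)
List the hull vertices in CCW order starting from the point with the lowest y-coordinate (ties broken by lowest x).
Hull (CCW) = [(-3, -6), (1, -5), (5, 0), (8, 4), (1, 8)]

Graham scan procedure:
  1. Find the pivot p₀ = point with lowest y (tie → lowest x): (-3, -6).
  2. Sort the remaining points by polar angle around p₀.
  3. Walk through sorted points, maintaining a stack; pop the top while the last three entries make a non-left turn (cross product ≤ 0).
  4. Final stack is the convex hull in CCW order: (-3, -6), (1, -5), (5, 0), (8, 4), (1, 8).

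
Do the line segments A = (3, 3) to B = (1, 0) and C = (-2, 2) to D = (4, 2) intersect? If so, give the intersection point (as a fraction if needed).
Yes; intersection at (7/3, 2) (t = 1/3 on AB, s = 13/18 on CD)

Parametrize AB as A + t(B − A) = (3 + -2 t, 3 + -3 t) and CD as C + s(D − C) = (-2 + 6 s, 2 + 0 s). Solve the linear system for (t, s). Determinant = -18 ≠ 0, so a unique intersection of the containing lines exists. Solution: t = 1/3, s = 13/18 — both in [0, 1], so the segments cross. Intersection point: (7/3, 2).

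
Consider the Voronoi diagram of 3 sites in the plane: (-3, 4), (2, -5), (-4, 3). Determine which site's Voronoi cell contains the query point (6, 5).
Nearest site = (-3, 4)

The Voronoi cell of site s contains exactly those query points closer to s than to any other site. Compute squared distances from q = (6, 5) to each site:
  (-3 − 6)² + (4 − 5)² = 82
  (-4 − 6)² + (3 − 5)² = 104
  (2 − 6)² + (-5 − 5)² = 116
Minimum is attained by (-3, 4), so q lies in its Voronoi cell.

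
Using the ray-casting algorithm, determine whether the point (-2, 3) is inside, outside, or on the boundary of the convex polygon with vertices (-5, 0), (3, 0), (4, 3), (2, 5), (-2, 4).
The point (-2, 3) lies strictly inside the polygon

Cast a horizontal ray to the right from the query point and count how many polygon edges it crosses (each edge strictly once or zero times, handled with the usual half-open convention). 
Parity of crossings → odd ⇒ inside.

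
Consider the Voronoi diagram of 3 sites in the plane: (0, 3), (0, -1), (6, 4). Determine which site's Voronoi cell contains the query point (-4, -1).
Nearest site = (0, -1)

The Voronoi cell of site s contains exactly those query points closer to s than to any other site. Compute squared distances from q = (-4, -1) to each site:
  (0 − -4)² + (-1 − -1)² = 16
  (0 − -4)² + (3 − -1)² = 32
  (6 − -4)² + (4 − -1)² = 125
Minimum is attained by (0, -1), so q lies in its Voronoi cell.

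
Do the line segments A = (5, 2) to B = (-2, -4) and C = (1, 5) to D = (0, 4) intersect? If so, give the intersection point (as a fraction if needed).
No (intersection of containing lines falls outside at least one segment)

Parametrize and solve: t = 7, s = 45. At least one of these is outside [0, 1], so the segments do not intersect.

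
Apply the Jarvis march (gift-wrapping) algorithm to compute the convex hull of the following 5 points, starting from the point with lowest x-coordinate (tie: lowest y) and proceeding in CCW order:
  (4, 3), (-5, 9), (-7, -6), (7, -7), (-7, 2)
Hull (CCW) = [(-7, -6), (7, -7), (4, 3), (-5, 9), (-7, 2)]

Jarvis march: at each step, from the current hull vertex p, select the next vertex q as the point such that every other point lies strictly to the left of (or on) the directed line p → q. (Equivalently: for every other point r, the cross product (q − p) × (r − p) ≥ 0.)
Starting point (lowest x, tie lowest y): (-7, -6). Wrap until returning to start. Resulting hull: (-7, -6), (7, -7), (4, 3), (-5, 9), (-7, 2).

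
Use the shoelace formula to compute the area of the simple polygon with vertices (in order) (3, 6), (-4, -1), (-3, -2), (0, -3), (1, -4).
Area = 28

Shoelace formula: Area = (1/2) |Σ_i (x_i · y_{i+1} − x_{i+1} · y_i)| (indices mod n). Compute each cross term:
  (3)(-1) − (-4)(6) = 21
  (-4)(-2) − (-3)(-1) = 5
  (-3)(-3) − (0)(-2) = 9
  (0)(-4) − (1)(-3) = 3
  (1)(6) − (3)(-4) = 18
Sum = 56, so (signed) Area = 56/2 = 28, |Area| = 28.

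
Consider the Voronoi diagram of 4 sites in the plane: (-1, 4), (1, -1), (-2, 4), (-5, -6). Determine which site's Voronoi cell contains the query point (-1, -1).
Nearest site = (1, -1)

The Voronoi cell of site s contains exactly those query points closer to s than to any other site. Compute squared distances from q = (-1, -1) to each site:
  (1 − -1)² + (-1 − -1)² = 4
  (-1 − -1)² + (4 − -1)² = 25
  (-2 − -1)² + (4 − -1)² = 26
  (-5 − -1)² + (-6 − -1)² = 41
Minimum is attained by (1, -1), so q lies in its Voronoi cell.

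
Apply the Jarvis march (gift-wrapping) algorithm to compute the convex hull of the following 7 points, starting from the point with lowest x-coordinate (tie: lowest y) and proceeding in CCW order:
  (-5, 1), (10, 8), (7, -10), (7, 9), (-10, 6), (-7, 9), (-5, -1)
Hull (CCW) = [(-10, 6), (-5, -1), (7, -10), (10, 8), (7, 9), (-7, 9)]

Jarvis march: at each step, from the current hull vertex p, select the next vertex q as the point such that every other point lies strictly to the left of (or on) the directed line p → q. (Equivalently: for every other point r, the cross product (q − p) × (r − p) ≥ 0.)
Starting point (lowest x, tie lowest y): (-10, 6). Wrap until returning to start. Resulting hull: (-10, 6), (-5, -1), (7, -10), (10, 8), (7, 9), (-7, 9).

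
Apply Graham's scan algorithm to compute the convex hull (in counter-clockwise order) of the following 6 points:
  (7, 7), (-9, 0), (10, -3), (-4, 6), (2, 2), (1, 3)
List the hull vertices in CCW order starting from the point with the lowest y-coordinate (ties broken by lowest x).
Hull (CCW) = [(10, -3), (7, 7), (-4, 6), (-9, 0)]

Graham scan procedure:
  1. Find the pivot p₀ = point with lowest y (tie → lowest x): (10, -3).
  2. Sort the remaining points by polar angle around p₀.
  3. Walk through sorted points, maintaining a stack; pop the top while the last three entries make a non-left turn (cross product ≤ 0).
  4. Final stack is the convex hull in CCW order: (10, -3), (7, 7), (-4, 6), (-9, 0).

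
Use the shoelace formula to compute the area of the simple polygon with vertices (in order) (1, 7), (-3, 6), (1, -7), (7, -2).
Area = 70

Shoelace formula: Area = (1/2) |Σ_i (x_i · y_{i+1} − x_{i+1} · y_i)| (indices mod n). Compute each cross term:
  (1)(6) − (-3)(7) = 27
  (-3)(-7) − (1)(6) = 15
  (1)(-2) − (7)(-7) = 47
  (7)(7) − (1)(-2) = 51
Sum = 140, so (signed) Area = 140/2 = 70, |Area| = 70.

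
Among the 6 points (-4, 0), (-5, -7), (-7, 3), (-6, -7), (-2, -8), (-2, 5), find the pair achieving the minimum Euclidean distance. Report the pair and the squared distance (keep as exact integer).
Pair = ((-5, -7), (-6, -7)); squared distance = 1

Compute all C(6, 2) = 15 pairwise squared distances (x_i − x_j)² + (y_i − y_j)². The minimum is 1, attained by the pair ((-5, -7), (-6, -7)).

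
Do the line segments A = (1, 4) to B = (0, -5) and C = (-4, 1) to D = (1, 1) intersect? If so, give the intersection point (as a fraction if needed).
Yes; intersection at (2/3, 1) (t = 1/3 on AB, s = 14/15 on CD)

Parametrize AB as A + t(B − A) = (1 + -1 t, 4 + -9 t) and CD as C + s(D − C) = (-4 + 5 s, 1 + 0 s). Solve the linear system for (t, s). Determinant = -45 ≠ 0, so a unique intersection of the containing lines exists. Solution: t = 1/3, s = 14/15 — both in [0, 1], so the segments cross. Intersection point: (2/3, 1).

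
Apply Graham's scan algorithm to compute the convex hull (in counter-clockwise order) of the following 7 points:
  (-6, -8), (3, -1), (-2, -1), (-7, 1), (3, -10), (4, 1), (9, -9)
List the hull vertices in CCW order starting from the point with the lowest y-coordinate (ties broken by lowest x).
Hull (CCW) = [(3, -10), (9, -9), (4, 1), (-7, 1), (-6, -8)]

Graham scan procedure:
  1. Find the pivot p₀ = point with lowest y (tie → lowest x): (3, -10).
  2. Sort the remaining points by polar angle around p₀.
  3. Walk through sorted points, maintaining a stack; pop the top while the last three entries make a non-left turn (cross product ≤ 0).
  4. Final stack is the convex hull in CCW order: (3, -10), (9, -9), (4, 1), (-7, 1), (-6, -8).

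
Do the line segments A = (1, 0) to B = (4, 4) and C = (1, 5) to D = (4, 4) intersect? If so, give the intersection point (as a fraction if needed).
Yes; intersection at (4, 4) (t = 1 on AB, s = 1 on CD)

Parametrize AB as A + t(B − A) = (1 + 3 t, 0 + 4 t) and CD as C + s(D − C) = (1 + 3 s, 5 + -1 s). Solve the linear system for (t, s). Determinant = 15 ≠ 0, so a unique intersection of the containing lines exists. Solution: t = 1, s = 1 — both in [0, 1], so the segments cross. Intersection point: (4, 4).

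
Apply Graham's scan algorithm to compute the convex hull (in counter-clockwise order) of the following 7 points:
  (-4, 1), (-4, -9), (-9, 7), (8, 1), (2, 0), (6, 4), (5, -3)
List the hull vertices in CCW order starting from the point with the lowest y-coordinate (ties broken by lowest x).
Hull (CCW) = [(-4, -9), (5, -3), (8, 1), (6, 4), (-9, 7)]

Graham scan procedure:
  1. Find the pivot p₀ = point with lowest y (tie → lowest x): (-4, -9).
  2. Sort the remaining points by polar angle around p₀.
  3. Walk through sorted points, maintaining a stack; pop the top while the last three entries make a non-left turn (cross product ≤ 0).
  4. Final stack is the convex hull in CCW order: (-4, -9), (5, -3), (8, 1), (6, 4), (-9, 7).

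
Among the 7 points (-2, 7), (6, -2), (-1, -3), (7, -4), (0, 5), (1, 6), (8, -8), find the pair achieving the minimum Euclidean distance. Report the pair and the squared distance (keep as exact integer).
Pair = ((0, 5), (1, 6)); squared distance = 2

Compute all C(7, 2) = 21 pairwise squared distances (x_i − x_j)² + (y_i − y_j)². The minimum is 2, attained by the pair ((0, 5), (1, 6)).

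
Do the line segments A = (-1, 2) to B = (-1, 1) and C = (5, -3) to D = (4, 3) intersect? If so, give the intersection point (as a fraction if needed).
No (intersection of containing lines falls outside at least one segment)

Parametrize and solve: t = -31, s = 6. At least one of these is outside [0, 1], so the segments do not intersect.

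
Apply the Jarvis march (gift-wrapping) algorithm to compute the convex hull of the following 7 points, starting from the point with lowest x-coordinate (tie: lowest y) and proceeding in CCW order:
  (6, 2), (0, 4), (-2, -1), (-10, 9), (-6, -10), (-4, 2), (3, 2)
Hull (CCW) = [(-10, 9), (-6, -10), (6, 2)]

Jarvis march: at each step, from the current hull vertex p, select the next vertex q as the point such that every other point lies strictly to the left of (or on) the directed line p → q. (Equivalently: for every other point r, the cross product (q − p) × (r − p) ≥ 0.)
Starting point (lowest x, tie lowest y): (-10, 9). Wrap until returning to start. Resulting hull: (-10, 9), (-6, -10), (6, 2).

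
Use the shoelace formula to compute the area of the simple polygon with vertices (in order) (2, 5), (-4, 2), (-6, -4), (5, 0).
Area = 97/2

Shoelace formula: Area = (1/2) |Σ_i (x_i · y_{i+1} − x_{i+1} · y_i)| (indices mod n). Compute each cross term:
  (2)(2) − (-4)(5) = 24
  (-4)(-4) − (-6)(2) = 28
  (-6)(0) − (5)(-4) = 20
  (5)(5) − (2)(0) = 25
Sum = 97, so (signed) Area = 97/2 = 97/2, |Area| = 97/2.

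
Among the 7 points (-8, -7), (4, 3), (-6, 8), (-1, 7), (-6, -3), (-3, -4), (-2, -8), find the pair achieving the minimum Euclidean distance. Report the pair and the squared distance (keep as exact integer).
Pair = ((-6, -3), (-3, -4)); squared distance = 10

Compute all C(7, 2) = 21 pairwise squared distances (x_i − x_j)² + (y_i − y_j)². The minimum is 10, attained by the pair ((-6, -3), (-3, -4)).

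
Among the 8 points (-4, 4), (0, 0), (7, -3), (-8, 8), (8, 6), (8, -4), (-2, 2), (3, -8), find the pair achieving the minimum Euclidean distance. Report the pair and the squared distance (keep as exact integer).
Pair = ((7, -3), (8, -4)); squared distance = 2

Compute all C(8, 2) = 28 pairwise squared distances (x_i − x_j)² + (y_i − y_j)². The minimum is 2, attained by the pair ((7, -3), (8, -4)).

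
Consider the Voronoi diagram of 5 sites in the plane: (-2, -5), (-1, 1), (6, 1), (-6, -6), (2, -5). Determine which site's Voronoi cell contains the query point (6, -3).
Nearest site = (6, 1)

The Voronoi cell of site s contains exactly those query points closer to s than to any other site. Compute squared distances from q = (6, -3) to each site:
  (6 − 6)² + (1 − -3)² = 16
  (2 − 6)² + (-5 − -3)² = 20
  (-1 − 6)² + (1 − -3)² = 65
  (-2 − 6)² + (-5 − -3)² = 68
  (-6 − 6)² + (-6 − -3)² = 153
Minimum is attained by (6, 1), so q lies in its Voronoi cell.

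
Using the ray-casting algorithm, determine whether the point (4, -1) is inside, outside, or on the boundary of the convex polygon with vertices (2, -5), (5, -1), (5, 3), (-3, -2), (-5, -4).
The point (4, -1) lies strictly inside the polygon

Cast a horizontal ray to the right from the query point and count how many polygon edges it crosses (each edge strictly once or zero times, handled with the usual half-open convention). 
Parity of crossings → odd ⇒ inside.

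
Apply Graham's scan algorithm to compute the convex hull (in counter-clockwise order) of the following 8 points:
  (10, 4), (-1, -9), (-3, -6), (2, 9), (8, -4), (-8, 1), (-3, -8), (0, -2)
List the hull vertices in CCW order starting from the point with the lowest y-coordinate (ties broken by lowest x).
Hull (CCW) = [(-1, -9), (8, -4), (10, 4), (2, 9), (-8, 1), (-3, -8)]

Graham scan procedure:
  1. Find the pivot p₀ = point with lowest y (tie → lowest x): (-1, -9).
  2. Sort the remaining points by polar angle around p₀.
  3. Walk through sorted points, maintaining a stack; pop the top while the last three entries make a non-left turn (cross product ≤ 0).
  4. Final stack is the convex hull in CCW order: (-1, -9), (8, -4), (10, 4), (2, 9), (-8, 1), (-3, -8).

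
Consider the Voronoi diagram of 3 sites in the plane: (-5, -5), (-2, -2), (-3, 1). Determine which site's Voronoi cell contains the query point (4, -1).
Nearest site = (-2, -2)

The Voronoi cell of site s contains exactly those query points closer to s than to any other site. Compute squared distances from q = (4, -1) to each site:
  (-2 − 4)² + (-2 − -1)² = 37
  (-3 − 4)² + (1 − -1)² = 53
  (-5 − 4)² + (-5 − -1)² = 97
Minimum is attained by (-2, -2), so q lies in its Voronoi cell.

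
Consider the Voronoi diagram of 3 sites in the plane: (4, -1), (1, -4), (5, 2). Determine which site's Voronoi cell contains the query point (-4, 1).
Nearest site = (1, -4)

The Voronoi cell of site s contains exactly those query points closer to s than to any other site. Compute squared distances from q = (-4, 1) to each site:
  (1 − -4)² + (-4 − 1)² = 50
  (4 − -4)² + (-1 − 1)² = 68
  (5 − -4)² + (2 − 1)² = 82
Minimum is attained by (1, -4), so q lies in its Voronoi cell.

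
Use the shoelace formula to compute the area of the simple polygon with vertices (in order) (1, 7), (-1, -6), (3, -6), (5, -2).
Area = 43

Shoelace formula: Area = (1/2) |Σ_i (x_i · y_{i+1} − x_{i+1} · y_i)| (indices mod n). Compute each cross term:
  (1)(-6) − (-1)(7) = 1
  (-1)(-6) − (3)(-6) = 24
  (3)(-2) − (5)(-6) = 24
  (5)(7) − (1)(-2) = 37
Sum = 86, so (signed) Area = 86/2 = 43, |Area| = 43.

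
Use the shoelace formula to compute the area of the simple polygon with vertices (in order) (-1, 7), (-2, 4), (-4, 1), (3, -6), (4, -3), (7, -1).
Area = 125/2

Shoelace formula: Area = (1/2) |Σ_i (x_i · y_{i+1} − x_{i+1} · y_i)| (indices mod n). Compute each cross term:
  (-1)(4) − (-2)(7) = 10
  (-2)(1) − (-4)(4) = 14
  (-4)(-6) − (3)(1) = 21
  (3)(-3) − (4)(-6) = 15
  (4)(-1) − (7)(-3) = 17
  (7)(7) − (-1)(-1) = 48
Sum = 125, so (signed) Area = 125/2 = 125/2, |Area| = 125/2.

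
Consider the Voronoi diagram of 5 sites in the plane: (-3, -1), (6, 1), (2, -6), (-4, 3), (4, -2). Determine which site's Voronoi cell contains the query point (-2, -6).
Nearest site = (2, -6)

The Voronoi cell of site s contains exactly those query points closer to s than to any other site. Compute squared distances from q = (-2, -6) to each site:
  (2 − -2)² + (-6 − -6)² = 16
  (-3 − -2)² + (-1 − -6)² = 26
  (4 − -2)² + (-2 − -6)² = 52
  (-4 − -2)² + (3 − -6)² = 85
  (6 − -2)² + (1 − -6)² = 113
Minimum is attained by (2, -6), so q lies in its Voronoi cell.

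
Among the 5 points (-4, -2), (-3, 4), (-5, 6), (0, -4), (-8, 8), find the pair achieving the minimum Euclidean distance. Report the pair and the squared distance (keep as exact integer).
Pair = ((-3, 4), (-5, 6)); squared distance = 8

Compute all C(5, 2) = 10 pairwise squared distances (x_i − x_j)² + (y_i − y_j)². The minimum is 8, attained by the pair ((-3, 4), (-5, 6)).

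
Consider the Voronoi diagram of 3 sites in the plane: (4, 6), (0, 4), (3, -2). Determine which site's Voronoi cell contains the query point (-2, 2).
Nearest site = (0, 4)

The Voronoi cell of site s contains exactly those query points closer to s than to any other site. Compute squared distances from q = (-2, 2) to each site:
  (0 − -2)² + (4 − 2)² = 8
  (3 − -2)² + (-2 − 2)² = 41
  (4 − -2)² + (6 − 2)² = 52
Minimum is attained by (0, 4), so q lies in its Voronoi cell.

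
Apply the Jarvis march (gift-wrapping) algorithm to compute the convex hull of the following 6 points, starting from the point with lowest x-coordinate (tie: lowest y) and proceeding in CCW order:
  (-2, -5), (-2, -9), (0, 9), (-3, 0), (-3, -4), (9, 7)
Hull (CCW) = [(-3, -4), (-2, -9), (9, 7), (0, 9), (-3, 0)]

Jarvis march: at each step, from the current hull vertex p, select the next vertex q as the point such that every other point lies strictly to the left of (or on) the directed line p → q. (Equivalently: for every other point r, the cross product (q − p) × (r − p) ≥ 0.)
Starting point (lowest x, tie lowest y): (-3, -4). Wrap until returning to start. Resulting hull: (-3, -4), (-2, -9), (9, 7), (0, 9), (-3, 0).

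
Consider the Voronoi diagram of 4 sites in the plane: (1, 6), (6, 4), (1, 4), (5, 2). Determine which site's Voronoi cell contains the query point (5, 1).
Nearest site = (5, 2)

The Voronoi cell of site s contains exactly those query points closer to s than to any other site. Compute squared distances from q = (5, 1) to each site:
  (5 − 5)² + (2 − 1)² = 1
  (6 − 5)² + (4 − 1)² = 10
  (1 − 5)² + (4 − 1)² = 25
  (1 − 5)² + (6 − 1)² = 41
Minimum is attained by (5, 2), so q lies in its Voronoi cell.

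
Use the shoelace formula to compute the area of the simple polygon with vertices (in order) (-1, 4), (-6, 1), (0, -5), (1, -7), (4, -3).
Area = 48

Shoelace formula: Area = (1/2) |Σ_i (x_i · y_{i+1} − x_{i+1} · y_i)| (indices mod n). Compute each cross term:
  (-1)(1) − (-6)(4) = 23
  (-6)(-5) − (0)(1) = 30
  (0)(-7) − (1)(-5) = 5
  (1)(-3) − (4)(-7) = 25
  (4)(4) − (-1)(-3) = 13
Sum = 96, so (signed) Area = 96/2 = 48, |Area| = 48.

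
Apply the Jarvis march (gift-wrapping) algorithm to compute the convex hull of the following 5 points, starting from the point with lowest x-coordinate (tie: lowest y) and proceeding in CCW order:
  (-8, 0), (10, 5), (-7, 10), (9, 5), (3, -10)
Hull (CCW) = [(-8, 0), (3, -10), (10, 5), (-7, 10)]

Jarvis march: at each step, from the current hull vertex p, select the next vertex q as the point such that every other point lies strictly to the left of (or on) the directed line p → q. (Equivalently: for every other point r, the cross product (q − p) × (r − p) ≥ 0.)
Starting point (lowest x, tie lowest y): (-8, 0). Wrap until returning to start. Resulting hull: (-8, 0), (3, -10), (10, 5), (-7, 10).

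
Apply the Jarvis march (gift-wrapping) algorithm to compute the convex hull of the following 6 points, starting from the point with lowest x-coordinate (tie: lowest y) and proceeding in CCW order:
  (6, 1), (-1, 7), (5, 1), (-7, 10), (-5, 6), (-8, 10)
Hull (CCW) = [(-8, 10), (-5, 6), (5, 1), (6, 1), (-1, 7), (-7, 10)]

Jarvis march: at each step, from the current hull vertex p, select the next vertex q as the point such that every other point lies strictly to the left of (or on) the directed line p → q. (Equivalently: for every other point r, the cross product (q − p) × (r − p) ≥ 0.)
Starting point (lowest x, tie lowest y): (-8, 10). Wrap until returning to start. Resulting hull: (-8, 10), (-5, 6), (5, 1), (6, 1), (-1, 7), (-7, 10).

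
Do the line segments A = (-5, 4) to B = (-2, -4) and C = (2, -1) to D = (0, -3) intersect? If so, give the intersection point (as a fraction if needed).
No (intersection of containing lines falls outside at least one segment)

Parametrize and solve: t = 12/11, s = 41/22. At least one of these is outside [0, 1], so the segments do not intersect.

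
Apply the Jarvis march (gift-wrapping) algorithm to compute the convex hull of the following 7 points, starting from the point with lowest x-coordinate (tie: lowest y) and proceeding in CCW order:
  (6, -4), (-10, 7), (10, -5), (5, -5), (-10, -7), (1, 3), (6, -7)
Hull (CCW) = [(-10, -7), (6, -7), (10, -5), (1, 3), (-10, 7)]

Jarvis march: at each step, from the current hull vertex p, select the next vertex q as the point such that every other point lies strictly to the left of (or on) the directed line p → q. (Equivalently: for every other point r, the cross product (q − p) × (r − p) ≥ 0.)
Starting point (lowest x, tie lowest y): (-10, -7). Wrap until returning to start. Resulting hull: (-10, -7), (6, -7), (10, -5), (1, 3), (-10, 7).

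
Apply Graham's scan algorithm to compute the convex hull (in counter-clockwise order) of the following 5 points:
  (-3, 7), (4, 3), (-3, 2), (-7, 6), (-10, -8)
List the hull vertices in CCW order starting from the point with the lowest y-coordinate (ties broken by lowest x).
Hull (CCW) = [(-10, -8), (4, 3), (-3, 7), (-7, 6)]

Graham scan procedure:
  1. Find the pivot p₀ = point with lowest y (tie → lowest x): (-10, -8).
  2. Sort the remaining points by polar angle around p₀.
  3. Walk through sorted points, maintaining a stack; pop the top while the last three entries make a non-left turn (cross product ≤ 0).
  4. Final stack is the convex hull in CCW order: (-10, -8), (4, 3), (-3, 7), (-7, 6).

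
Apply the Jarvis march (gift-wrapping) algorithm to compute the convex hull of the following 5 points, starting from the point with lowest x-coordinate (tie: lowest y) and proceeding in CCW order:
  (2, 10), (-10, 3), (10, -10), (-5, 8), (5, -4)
Hull (CCW) = [(-10, 3), (10, -10), (2, 10), (-5, 8)]

Jarvis march: at each step, from the current hull vertex p, select the next vertex q as the point such that every other point lies strictly to the left of (or on) the directed line p → q. (Equivalently: for every other point r, the cross product (q − p) × (r − p) ≥ 0.)
Starting point (lowest x, tie lowest y): (-10, 3). Wrap until returning to start. Resulting hull: (-10, 3), (10, -10), (2, 10), (-5, 8).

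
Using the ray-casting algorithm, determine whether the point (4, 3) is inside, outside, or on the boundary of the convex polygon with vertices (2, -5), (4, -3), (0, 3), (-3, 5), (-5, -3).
The point (4, 3) lies strictly outside the polygon

Cast a horizontal ray to the right from the query point and count how many polygon edges it crosses (each edge strictly once or zero times, handled with the usual half-open convention). 
Parity of crossings → even ⇒ outside.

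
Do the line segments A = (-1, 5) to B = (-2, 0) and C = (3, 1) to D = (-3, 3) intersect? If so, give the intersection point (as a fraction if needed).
Yes; intersection at (-3/2, 5/2) (t = 1/2 on AB, s = 3/4 on CD)

Parametrize AB as A + t(B − A) = (-1 + -1 t, 5 + -5 t) and CD as C + s(D − C) = (3 + -6 s, 1 + 2 s). Solve the linear system for (t, s). Determinant = 32 ≠ 0, so a unique intersection of the containing lines exists. Solution: t = 1/2, s = 3/4 — both in [0, 1], so the segments cross. Intersection point: (-3/2, 5/2).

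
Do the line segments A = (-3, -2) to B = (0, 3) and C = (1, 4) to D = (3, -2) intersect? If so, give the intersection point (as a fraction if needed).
No (intersection of containing lines falls outside at least one segment)

Parametrize and solve: t = 9/7, s = -1/14. At least one of these is outside [0, 1], so the segments do not intersect.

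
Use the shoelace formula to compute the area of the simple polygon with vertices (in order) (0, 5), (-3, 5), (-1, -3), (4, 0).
Area = 61/2

Shoelace formula: Area = (1/2) |Σ_i (x_i · y_{i+1} − x_{i+1} · y_i)| (indices mod n). Compute each cross term:
  (0)(5) − (-3)(5) = 15
  (-3)(-3) − (-1)(5) = 14
  (-1)(0) − (4)(-3) = 12
  (4)(5) − (0)(0) = 20
Sum = 61, so (signed) Area = 61/2 = 61/2, |Area| = 61/2.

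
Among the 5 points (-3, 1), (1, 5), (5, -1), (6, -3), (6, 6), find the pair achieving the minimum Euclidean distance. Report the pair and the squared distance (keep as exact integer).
Pair = ((5, -1), (6, -3)); squared distance = 5

Compute all C(5, 2) = 10 pairwise squared distances (x_i − x_j)² + (y_i − y_j)². The minimum is 5, attained by the pair ((5, -1), (6, -3)).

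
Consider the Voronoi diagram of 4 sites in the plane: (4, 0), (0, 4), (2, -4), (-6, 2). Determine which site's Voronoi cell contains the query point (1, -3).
Nearest site = (2, -4)

The Voronoi cell of site s contains exactly those query points closer to s than to any other site. Compute squared distances from q = (1, -3) to each site:
  (2 − 1)² + (-4 − -3)² = 2
  (4 − 1)² + (0 − -3)² = 18
  (0 − 1)² + (4 − -3)² = 50
  (-6 − 1)² + (2 − -3)² = 74
Minimum is attained by (2, -4), so q lies in its Voronoi cell.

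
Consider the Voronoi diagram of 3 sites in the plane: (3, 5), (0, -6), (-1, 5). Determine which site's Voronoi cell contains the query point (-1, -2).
Nearest site = (0, -6)

The Voronoi cell of site s contains exactly those query points closer to s than to any other site. Compute squared distances from q = (-1, -2) to each site:
  (0 − -1)² + (-6 − -2)² = 17
  (-1 − -1)² + (5 − -2)² = 49
  (3 − -1)² + (5 − -2)² = 65
Minimum is attained by (0, -6), so q lies in its Voronoi cell.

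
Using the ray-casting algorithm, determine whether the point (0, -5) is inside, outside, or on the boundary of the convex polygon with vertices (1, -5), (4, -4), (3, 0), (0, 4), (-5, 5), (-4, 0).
The point (0, -5) lies strictly outside the polygon

Cast a horizontal ray to the right from the query point and count how many polygon edges it crosses (each edge strictly once or zero times, handled with the usual half-open convention). 
Parity of crossings → even ⇒ outside.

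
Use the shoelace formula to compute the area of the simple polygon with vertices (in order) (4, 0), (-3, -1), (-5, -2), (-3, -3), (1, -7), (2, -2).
Area = 25

Shoelace formula: Area = (1/2) |Σ_i (x_i · y_{i+1} − x_{i+1} · y_i)| (indices mod n). Compute each cross term:
  (4)(-1) − (-3)(0) = -4
  (-3)(-2) − (-5)(-1) = 1
  (-5)(-3) − (-3)(-2) = 9
  (-3)(-7) − (1)(-3) = 24
  (1)(-2) − (2)(-7) = 12
  (2)(0) − (4)(-2) = 8
Sum = 50, so (signed) Area = 50/2 = 25, |Area| = 25.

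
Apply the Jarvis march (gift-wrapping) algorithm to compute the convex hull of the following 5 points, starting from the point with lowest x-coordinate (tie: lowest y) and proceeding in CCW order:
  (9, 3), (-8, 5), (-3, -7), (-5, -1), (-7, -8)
Hull (CCW) = [(-8, 5), (-7, -8), (-3, -7), (9, 3)]

Jarvis march: at each step, from the current hull vertex p, select the next vertex q as the point such that every other point lies strictly to the left of (or on) the directed line p → q. (Equivalently: for every other point r, the cross product (q − p) × (r − p) ≥ 0.)
Starting point (lowest x, tie lowest y): (-8, 5). Wrap until returning to start. Resulting hull: (-8, 5), (-7, -8), (-3, -7), (9, 3).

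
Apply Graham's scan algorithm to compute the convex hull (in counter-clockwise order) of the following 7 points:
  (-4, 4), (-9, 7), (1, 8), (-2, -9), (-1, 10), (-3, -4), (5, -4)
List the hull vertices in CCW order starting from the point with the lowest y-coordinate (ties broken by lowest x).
Hull (CCW) = [(-2, -9), (5, -4), (1, 8), (-1, 10), (-9, 7)]

Graham scan procedure:
  1. Find the pivot p₀ = point with lowest y (tie → lowest x): (-2, -9).
  2. Sort the remaining points by polar angle around p₀.
  3. Walk through sorted points, maintaining a stack; pop the top while the last three entries make a non-left turn (cross product ≤ 0).
  4. Final stack is the convex hull in CCW order: (-2, -9), (5, -4), (1, 8), (-1, 10), (-9, 7).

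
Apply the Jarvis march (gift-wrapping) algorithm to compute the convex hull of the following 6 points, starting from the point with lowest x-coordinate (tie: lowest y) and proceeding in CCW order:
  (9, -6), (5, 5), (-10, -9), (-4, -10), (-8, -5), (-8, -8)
Hull (CCW) = [(-10, -9), (-4, -10), (9, -6), (5, 5), (-8, -5)]

Jarvis march: at each step, from the current hull vertex p, select the next vertex q as the point such that every other point lies strictly to the left of (or on) the directed line p → q. (Equivalently: for every other point r, the cross product (q − p) × (r − p) ≥ 0.)
Starting point (lowest x, tie lowest y): (-10, -9). Wrap until returning to start. Resulting hull: (-10, -9), (-4, -10), (9, -6), (5, 5), (-8, -5).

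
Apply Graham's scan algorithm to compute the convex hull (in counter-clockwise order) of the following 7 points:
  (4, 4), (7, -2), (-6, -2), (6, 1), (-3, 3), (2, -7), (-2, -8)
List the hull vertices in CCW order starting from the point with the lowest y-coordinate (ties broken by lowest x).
Hull (CCW) = [(-2, -8), (2, -7), (7, -2), (6, 1), (4, 4), (-3, 3), (-6, -2)]

Graham scan procedure:
  1. Find the pivot p₀ = point with lowest y (tie → lowest x): (-2, -8).
  2. Sort the remaining points by polar angle around p₀.
  3. Walk through sorted points, maintaining a stack; pop the top while the last three entries make a non-left turn (cross product ≤ 0).
  4. Final stack is the convex hull in CCW order: (-2, -8), (2, -7), (7, -2), (6, 1), (4, 4), (-3, 3), (-6, -2).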